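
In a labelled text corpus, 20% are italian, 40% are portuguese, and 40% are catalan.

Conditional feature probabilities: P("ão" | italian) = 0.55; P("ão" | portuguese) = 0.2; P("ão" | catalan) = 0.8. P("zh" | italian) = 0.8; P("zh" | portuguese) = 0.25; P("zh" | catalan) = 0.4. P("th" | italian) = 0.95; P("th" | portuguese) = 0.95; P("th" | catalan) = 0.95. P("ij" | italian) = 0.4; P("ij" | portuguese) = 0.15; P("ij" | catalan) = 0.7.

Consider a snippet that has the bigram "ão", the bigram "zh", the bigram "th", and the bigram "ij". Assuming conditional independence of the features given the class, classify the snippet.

italian: 0.2 × 0.55 × 0.8 × 0.95 × 0.4 = 0.03344
portuguese: 0.4 × 0.2 × 0.25 × 0.95 × 0.15 = 0.00285
catalan: 0.4 × 0.8 × 0.4 × 0.95 × 0.7 = 0.08512
Highest score → catalan.

catalan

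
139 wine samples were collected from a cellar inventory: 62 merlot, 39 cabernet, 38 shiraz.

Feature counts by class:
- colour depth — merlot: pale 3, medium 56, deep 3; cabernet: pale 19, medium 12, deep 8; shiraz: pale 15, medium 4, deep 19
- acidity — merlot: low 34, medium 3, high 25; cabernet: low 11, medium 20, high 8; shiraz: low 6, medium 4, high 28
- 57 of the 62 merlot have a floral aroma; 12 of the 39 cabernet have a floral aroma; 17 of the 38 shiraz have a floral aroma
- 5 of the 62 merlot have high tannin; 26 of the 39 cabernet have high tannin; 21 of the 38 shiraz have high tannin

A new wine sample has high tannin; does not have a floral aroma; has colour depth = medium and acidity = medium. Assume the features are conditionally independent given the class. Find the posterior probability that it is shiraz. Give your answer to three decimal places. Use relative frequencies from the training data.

merlot: (62/139) × (56/62) × (3/62) × (5/62) × (5/62) ≈ 0.000126783
cabernet: (39/139) × (12/39) × (20/39) × (27/39) × (26/39) ≈ 0.0204334
shiraz: (38/139) × (4/38) × (4/38) × (21/38) × (21/38) ≈ 0.000925109
P(shiraz | x) = 0.000925109 / 0.021485292 ≈ 0.043

0.043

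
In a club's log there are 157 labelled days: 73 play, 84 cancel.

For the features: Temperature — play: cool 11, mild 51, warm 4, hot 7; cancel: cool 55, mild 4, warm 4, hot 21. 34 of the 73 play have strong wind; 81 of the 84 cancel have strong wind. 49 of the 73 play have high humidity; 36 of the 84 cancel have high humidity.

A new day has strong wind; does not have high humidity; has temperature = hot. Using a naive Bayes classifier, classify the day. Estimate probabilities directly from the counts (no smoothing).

play: (73/157) × (7/73) × (34/73) × (24/73) ≈ 0.0068272
cancel: (84/157) × (21/84) × (81/84) × (48/84) ≈ 0.0737034
Highest score → cancel.

cancel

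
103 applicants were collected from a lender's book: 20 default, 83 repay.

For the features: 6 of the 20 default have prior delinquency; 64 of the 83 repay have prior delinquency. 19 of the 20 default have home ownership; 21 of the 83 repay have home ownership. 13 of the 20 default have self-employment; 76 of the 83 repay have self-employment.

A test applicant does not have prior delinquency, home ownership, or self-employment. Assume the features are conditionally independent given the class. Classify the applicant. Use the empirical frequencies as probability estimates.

repay

default: (20/103) × (14/20) × (1/20) × (7/20) ≈ 0.00237864
repay: (83/103) × (19/83) × (62/83) × (7/83) ≈ 0.0116212
Highest score → repay.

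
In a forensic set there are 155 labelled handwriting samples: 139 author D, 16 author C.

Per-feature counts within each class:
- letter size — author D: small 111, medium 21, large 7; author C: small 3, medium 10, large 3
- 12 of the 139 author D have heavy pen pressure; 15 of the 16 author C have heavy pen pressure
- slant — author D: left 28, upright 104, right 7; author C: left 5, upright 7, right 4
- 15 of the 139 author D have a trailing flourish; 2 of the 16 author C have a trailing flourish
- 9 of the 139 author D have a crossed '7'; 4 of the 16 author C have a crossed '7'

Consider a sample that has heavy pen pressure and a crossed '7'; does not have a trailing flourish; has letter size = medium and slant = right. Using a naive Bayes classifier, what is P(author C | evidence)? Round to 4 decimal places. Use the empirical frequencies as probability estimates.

0.9898

author D: (139/155) × (21/139) × (12/139) × (7/139) × (124/139) × (9/139) ≈ 0.0000340229
author C: (16/155) × (10/16) × (15/16) × (4/16) × (14/16) × (4/16) ≈ 0.00330771
P(author C | x) = 0.00330771 / 0.0033417329 ≈ 0.9898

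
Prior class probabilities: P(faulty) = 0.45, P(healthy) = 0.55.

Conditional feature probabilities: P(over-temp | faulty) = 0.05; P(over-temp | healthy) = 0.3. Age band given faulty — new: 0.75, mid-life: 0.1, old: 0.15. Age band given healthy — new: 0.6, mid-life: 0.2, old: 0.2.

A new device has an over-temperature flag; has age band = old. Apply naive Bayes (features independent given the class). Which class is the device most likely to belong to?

faulty: 0.45 × 0.05 × 0.15 = 0.003375
healthy: 0.55 × 0.3 × 0.2 = 0.033
Highest score → healthy.

healthy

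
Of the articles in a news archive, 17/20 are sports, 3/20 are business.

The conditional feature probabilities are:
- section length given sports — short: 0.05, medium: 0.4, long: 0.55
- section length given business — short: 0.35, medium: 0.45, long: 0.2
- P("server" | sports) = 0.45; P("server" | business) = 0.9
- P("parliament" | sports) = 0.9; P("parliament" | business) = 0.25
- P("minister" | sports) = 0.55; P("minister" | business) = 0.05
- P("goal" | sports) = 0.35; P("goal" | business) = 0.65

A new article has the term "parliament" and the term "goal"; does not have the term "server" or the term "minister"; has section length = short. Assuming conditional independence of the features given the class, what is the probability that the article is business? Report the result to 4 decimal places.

sports: 0.85 × 0.05 × (1−0.45) × 0.9 × (1−0.55) × 0.35 = 0.00331340625
business: 0.15 × 0.35 × (1−0.9) × 0.25 × (1−0.05) × 0.65 = 0.00081046875
P(business | x) = 0.00081046875 / 0.004123875 ≈ 0.1965

0.1965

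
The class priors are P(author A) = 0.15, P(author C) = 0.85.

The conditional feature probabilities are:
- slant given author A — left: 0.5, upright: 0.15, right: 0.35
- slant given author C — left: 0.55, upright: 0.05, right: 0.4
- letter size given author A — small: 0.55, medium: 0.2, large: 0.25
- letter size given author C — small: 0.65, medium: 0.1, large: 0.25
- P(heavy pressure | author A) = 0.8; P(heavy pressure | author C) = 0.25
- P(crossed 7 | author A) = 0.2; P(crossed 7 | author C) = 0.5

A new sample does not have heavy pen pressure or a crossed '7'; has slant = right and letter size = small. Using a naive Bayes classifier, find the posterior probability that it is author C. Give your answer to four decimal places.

author A: 0.15 × 0.35 × 0.55 × (1−0.8) × (1−0.2) = 0.00462
author C: 0.85 × 0.4 × 0.65 × (1−0.25) × (1−0.5) = 0.082875
P(author C | x) = 0.082875 / 0.087495 ≈ 0.9472

0.9472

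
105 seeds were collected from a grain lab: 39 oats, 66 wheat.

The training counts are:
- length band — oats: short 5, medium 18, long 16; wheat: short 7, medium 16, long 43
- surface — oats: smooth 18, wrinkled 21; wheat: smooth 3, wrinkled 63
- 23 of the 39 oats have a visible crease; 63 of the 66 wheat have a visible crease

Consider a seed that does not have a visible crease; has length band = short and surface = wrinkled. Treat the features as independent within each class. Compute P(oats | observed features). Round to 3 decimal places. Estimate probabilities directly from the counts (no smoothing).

0.784

oats: (39/105) × (5/39) × (21/39) × (16/39) ≈ 0.0105194
wheat: (66/105) × (7/66) × (63/66) × (3/66) ≈ 0.00289256
P(oats | x) = 0.0105194 / 0.01341196 ≈ 0.784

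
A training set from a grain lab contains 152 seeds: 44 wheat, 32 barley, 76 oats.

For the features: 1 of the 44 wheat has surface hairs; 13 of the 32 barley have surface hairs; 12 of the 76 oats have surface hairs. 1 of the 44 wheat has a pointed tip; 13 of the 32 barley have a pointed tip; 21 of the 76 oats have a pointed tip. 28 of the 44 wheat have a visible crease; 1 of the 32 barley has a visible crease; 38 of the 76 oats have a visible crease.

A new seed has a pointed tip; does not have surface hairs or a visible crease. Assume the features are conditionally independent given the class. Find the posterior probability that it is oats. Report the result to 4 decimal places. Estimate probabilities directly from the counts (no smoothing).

0.5303

wheat: (44/152) × (43/44) × (1/44) × (16/44) ≈ 0.00233797
barley: (32/152) × (19/32) × (13/32) × (31/32) = 0.0491943359375
oats: (76/152) × (64/76) × (21/76) × (38/76) ≈ 0.0581717
P(oats | x) = 0.0581717 / 0.1097040059375 ≈ 0.5303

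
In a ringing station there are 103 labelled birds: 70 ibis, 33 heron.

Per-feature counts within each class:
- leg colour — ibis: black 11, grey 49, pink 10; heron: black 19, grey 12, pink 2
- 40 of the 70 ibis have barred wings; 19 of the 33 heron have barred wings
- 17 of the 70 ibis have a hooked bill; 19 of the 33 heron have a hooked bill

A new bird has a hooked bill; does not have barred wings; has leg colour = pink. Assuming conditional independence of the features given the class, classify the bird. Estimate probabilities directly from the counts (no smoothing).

ibis: (70/103) × (10/70) × (30/70) × (17/70) ≈ 0.010105
heron: (33/103) × (2/33) × (14/33) × (19/33) ≈ 0.00474293
Highest score → ibis.

ibis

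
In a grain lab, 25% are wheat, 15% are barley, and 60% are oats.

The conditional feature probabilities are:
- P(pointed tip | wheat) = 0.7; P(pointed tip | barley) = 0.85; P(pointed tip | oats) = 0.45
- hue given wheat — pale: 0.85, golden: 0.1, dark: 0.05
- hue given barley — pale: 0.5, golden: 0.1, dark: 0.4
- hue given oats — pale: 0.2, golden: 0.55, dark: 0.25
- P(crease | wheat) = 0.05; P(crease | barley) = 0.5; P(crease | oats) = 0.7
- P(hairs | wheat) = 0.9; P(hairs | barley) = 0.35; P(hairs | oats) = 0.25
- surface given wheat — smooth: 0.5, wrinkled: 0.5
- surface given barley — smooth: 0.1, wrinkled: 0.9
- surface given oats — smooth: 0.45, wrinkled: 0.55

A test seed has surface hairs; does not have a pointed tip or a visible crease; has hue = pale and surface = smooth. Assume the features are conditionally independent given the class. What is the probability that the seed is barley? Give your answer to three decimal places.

0.007

wheat: 0.25 × (1−0.7) × 0.85 × (1−0.05) × 0.9 × 0.5 = 0.027253125
barley: 0.15 × (1−0.85) × 0.5 × (1−0.5) × 0.35 × 0.1 = 0.000196875
oats: 0.6 × (1−0.45) × 0.2 × (1−0.7) × 0.25 × 0.45 = 0.0022275
P(barley | x) = 0.000196875 / 0.0296775 ≈ 0.007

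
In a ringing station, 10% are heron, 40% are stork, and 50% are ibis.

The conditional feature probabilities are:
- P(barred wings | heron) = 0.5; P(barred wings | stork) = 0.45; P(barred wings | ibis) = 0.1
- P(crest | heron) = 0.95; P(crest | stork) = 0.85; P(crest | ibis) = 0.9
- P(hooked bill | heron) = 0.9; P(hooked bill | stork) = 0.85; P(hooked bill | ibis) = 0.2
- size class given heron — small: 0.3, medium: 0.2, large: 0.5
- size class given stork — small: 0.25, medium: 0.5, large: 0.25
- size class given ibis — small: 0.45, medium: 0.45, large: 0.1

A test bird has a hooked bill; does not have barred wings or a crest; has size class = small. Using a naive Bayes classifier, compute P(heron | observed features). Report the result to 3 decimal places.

heron: 0.1 × (1−0.5) × (1−0.95) × 0.9 × 0.3 = 0.000675
stork: 0.4 × (1−0.45) × (1−0.85) × 0.85 × 0.25 = 0.0070125
ibis: 0.5 × (1−0.1) × (1−0.9) × 0.2 × 0.45 = 0.00405
P(heron | x) = 0.000675 / 0.0117375 ≈ 0.058

0.058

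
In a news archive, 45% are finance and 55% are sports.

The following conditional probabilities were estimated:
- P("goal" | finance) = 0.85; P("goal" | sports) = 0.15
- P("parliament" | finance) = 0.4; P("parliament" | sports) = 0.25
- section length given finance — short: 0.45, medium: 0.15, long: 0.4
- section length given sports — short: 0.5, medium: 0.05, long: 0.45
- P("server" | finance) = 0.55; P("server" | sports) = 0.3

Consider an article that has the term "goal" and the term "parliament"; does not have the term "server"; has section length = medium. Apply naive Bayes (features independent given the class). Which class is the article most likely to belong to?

finance

finance: 0.45 × 0.85 × 0.4 × 0.15 × (1−0.55) = 0.0103275
sports: 0.55 × 0.15 × 0.25 × 0.05 × (1−0.3) = 0.000721875
Highest score → finance.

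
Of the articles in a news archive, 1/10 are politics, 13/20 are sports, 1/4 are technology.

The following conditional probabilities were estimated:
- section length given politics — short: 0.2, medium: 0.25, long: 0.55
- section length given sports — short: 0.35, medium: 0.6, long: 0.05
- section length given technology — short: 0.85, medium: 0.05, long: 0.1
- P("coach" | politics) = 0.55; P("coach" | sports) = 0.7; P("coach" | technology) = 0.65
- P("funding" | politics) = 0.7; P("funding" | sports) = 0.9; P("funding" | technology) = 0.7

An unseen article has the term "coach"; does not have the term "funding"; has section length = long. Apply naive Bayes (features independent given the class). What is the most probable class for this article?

politics

politics: 0.1 × 0.55 × 0.55 × (1−0.7) = 0.009075
sports: 0.65 × 0.05 × 0.7 × (1−0.9) = 0.002275
technology: 0.25 × 0.1 × 0.65 × (1−0.7) = 0.004875
Highest score → politics.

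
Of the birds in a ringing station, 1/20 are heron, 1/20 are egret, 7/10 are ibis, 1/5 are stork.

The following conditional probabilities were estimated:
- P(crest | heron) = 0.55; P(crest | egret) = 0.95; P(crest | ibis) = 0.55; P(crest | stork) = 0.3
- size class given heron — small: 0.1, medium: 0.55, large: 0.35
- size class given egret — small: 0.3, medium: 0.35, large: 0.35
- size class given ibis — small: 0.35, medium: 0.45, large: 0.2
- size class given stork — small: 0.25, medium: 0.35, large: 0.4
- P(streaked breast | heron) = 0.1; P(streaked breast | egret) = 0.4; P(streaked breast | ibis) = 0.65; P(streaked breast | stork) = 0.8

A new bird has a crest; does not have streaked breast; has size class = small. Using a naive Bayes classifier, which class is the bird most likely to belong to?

ibis

heron: 0.05 × 0.55 × 0.1 × (1−0.1) = 0.002475
egret: 0.05 × 0.95 × 0.3 × (1−0.4) = 0.00855
ibis: 0.7 × 0.55 × 0.35 × (1−0.65) = 0.0471625
stork: 0.2 × 0.3 × 0.25 × (1−0.8) = 0.003
Highest score → ibis.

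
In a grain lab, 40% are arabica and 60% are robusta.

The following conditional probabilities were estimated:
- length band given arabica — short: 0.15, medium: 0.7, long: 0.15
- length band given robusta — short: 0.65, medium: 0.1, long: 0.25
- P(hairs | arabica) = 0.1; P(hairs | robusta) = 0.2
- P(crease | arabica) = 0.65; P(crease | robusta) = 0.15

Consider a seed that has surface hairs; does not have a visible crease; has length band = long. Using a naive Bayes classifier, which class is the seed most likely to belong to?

robusta

arabica: 0.4 × 0.15 × 0.1 × (1−0.65) = 0.0021
robusta: 0.6 × 0.25 × 0.2 × (1−0.15) = 0.0255
Highest score → robusta.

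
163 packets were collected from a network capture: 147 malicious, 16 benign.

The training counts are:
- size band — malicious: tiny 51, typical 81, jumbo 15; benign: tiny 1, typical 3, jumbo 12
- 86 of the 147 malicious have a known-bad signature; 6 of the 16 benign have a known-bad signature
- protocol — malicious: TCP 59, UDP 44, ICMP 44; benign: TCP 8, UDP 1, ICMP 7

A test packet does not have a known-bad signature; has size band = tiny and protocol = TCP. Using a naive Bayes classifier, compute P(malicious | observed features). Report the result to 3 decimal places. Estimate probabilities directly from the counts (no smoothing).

0.965

malicious: (147/163) × (51/147) × (61/147) × (59/147) ≈ 0.052111
benign: (16/163) × (1/16) × (10/16) × (8/16) ≈ 0.00191718
P(malicious | x) = 0.052111 / 0.05402818 ≈ 0.965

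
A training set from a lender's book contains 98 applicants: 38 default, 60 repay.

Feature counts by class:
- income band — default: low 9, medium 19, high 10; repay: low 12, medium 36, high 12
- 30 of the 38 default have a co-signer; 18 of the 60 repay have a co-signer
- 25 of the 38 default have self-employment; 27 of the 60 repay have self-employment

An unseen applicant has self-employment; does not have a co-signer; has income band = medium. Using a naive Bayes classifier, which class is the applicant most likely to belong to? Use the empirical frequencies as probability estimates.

repay

default: (38/98) × (19/38) × (8/38) × (25/38) ≈ 0.0268528
repay: (60/98) × (36/60) × (42/60) × (27/60) ≈ 0.115714
Highest score → repay.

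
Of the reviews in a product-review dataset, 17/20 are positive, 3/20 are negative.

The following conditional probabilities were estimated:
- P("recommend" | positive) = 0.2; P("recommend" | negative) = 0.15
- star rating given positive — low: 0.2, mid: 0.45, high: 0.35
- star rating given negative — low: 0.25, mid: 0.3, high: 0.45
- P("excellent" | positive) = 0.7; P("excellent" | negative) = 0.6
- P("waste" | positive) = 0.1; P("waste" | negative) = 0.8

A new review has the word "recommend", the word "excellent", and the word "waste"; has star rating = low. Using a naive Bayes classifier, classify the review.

negative

positive: 0.85 × 0.2 × 0.2 × 0.7 × 0.1 = 0.00238
negative: 0.15 × 0.15 × 0.25 × 0.6 × 0.8 = 0.0027
Highest score → negative.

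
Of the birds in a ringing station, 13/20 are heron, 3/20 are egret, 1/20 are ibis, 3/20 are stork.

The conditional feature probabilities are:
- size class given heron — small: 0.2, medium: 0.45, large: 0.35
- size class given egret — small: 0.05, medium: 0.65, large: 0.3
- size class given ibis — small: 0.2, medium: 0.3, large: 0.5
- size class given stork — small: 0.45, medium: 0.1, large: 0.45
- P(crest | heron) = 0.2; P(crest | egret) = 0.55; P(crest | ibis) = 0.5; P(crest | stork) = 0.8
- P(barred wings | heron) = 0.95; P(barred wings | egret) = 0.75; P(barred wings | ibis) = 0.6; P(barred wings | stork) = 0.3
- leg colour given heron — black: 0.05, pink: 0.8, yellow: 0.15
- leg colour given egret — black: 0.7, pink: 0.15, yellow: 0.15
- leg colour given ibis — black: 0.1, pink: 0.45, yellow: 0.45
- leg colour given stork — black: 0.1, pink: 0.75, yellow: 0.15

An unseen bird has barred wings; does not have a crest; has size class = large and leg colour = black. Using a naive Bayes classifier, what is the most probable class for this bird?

heron: 0.65 × 0.35 × (1−0.2) × 0.95 × 0.05 = 0.008645
egret: 0.15 × 0.3 × (1−0.55) × 0.75 × 0.7 = 0.01063125
ibis: 0.05 × 0.5 × (1−0.5) × 0.6 × 0.1 = 0.00075
stork: 0.15 × 0.45 × (1−0.8) × 0.3 × 0.1 = 0.000405
Highest score → egret.

egret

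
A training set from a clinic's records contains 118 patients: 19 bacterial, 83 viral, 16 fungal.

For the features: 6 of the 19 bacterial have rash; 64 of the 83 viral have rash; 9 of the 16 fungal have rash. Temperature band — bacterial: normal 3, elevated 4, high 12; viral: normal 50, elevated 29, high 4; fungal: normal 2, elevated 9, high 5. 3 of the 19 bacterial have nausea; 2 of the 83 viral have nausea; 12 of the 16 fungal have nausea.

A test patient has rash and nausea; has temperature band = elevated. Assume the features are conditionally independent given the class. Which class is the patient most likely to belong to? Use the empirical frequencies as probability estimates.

fungal

bacterial: (19/118) × (6/19) × (4/19) × (3/19) ≈ 0.00169022
viral: (83/118) × (64/83) × (29/83) × (2/83) ≈ 0.00456636
fungal: (16/118) × (9/16) × (9/16) × (12/16) ≈ 0.0321769
Highest score → fungal.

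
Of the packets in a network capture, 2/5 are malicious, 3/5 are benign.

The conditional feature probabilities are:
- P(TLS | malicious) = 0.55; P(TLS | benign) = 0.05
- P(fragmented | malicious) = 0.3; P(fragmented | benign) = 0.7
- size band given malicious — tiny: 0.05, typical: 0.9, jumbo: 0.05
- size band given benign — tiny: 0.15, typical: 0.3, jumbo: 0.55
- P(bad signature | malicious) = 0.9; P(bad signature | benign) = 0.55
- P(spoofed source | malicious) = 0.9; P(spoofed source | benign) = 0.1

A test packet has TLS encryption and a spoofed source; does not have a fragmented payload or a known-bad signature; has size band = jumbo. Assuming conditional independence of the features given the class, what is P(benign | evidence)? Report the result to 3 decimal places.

malicious: 0.4 × 0.55 × (1−0.3) × 0.05 × (1−0.9) × 0.9 = 0.000693
benign: 0.6 × 0.05 × (1−0.7) × 0.55 × (1−0.55) × 0.1 = 0.00022275
P(benign | x) = 0.00022275 / 0.00091575 ≈ 0.243

0.243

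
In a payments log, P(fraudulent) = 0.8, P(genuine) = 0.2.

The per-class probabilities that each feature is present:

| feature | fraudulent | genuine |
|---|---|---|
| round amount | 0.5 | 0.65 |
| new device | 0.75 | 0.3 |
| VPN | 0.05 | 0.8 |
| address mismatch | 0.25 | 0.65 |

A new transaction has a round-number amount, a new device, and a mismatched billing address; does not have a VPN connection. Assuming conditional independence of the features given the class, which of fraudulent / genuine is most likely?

fraudulent: 0.8 × 0.5 × 0.75 × (1−0.05) × 0.25 = 0.07125
genuine: 0.2 × 0.65 × 0.3 × (1−0.8) × 0.65 = 0.00507
Highest score → fraudulent.

fraudulent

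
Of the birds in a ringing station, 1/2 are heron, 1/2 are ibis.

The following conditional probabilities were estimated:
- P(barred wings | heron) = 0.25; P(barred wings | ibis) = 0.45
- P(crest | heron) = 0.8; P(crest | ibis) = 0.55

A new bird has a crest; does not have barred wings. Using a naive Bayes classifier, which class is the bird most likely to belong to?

heron

heron: 0.5 × (1−0.25) × 0.8 = 0.3
ibis: 0.5 × (1−0.45) × 0.55 = 0.15125
Highest score → heron.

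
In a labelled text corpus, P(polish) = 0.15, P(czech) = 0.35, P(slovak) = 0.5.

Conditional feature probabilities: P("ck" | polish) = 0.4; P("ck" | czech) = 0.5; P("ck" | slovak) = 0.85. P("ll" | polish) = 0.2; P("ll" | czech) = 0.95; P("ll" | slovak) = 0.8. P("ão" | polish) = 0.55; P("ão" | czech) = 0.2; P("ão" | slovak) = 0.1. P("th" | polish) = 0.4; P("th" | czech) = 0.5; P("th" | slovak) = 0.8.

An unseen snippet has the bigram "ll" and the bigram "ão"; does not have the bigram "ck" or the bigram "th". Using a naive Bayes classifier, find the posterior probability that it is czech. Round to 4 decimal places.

polish: 0.15 × (1−0.4) × 0.2 × 0.55 × (1−0.4) = 0.00594
czech: 0.35 × (1−0.5) × 0.95 × 0.2 × (1−0.5) = 0.016625
slovak: 0.5 × (1−0.85) × 0.8 × 0.1 × (1−0.8) = 0.0012
P(czech | x) = 0.016625 / 0.023765 ≈ 0.6996

0.6996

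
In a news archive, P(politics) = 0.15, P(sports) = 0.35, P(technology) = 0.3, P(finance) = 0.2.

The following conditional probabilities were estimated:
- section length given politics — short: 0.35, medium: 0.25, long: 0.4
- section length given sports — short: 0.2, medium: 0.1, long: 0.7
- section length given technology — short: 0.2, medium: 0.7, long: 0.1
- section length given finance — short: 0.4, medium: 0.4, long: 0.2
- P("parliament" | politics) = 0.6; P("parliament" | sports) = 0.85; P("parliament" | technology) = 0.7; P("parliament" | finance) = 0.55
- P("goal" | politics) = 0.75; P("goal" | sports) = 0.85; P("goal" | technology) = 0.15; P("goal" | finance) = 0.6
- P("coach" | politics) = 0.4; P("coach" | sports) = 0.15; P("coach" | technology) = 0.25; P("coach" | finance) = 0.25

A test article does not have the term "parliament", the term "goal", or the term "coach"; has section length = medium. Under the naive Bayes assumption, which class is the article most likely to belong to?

technology

politics: 0.15 × 0.25 × (1−0.6) × (1−0.75) × (1−0.4) = 0.00225
sports: 0.35 × 0.1 × (1−0.85) × (1−0.85) × (1−0.15) = 0.000669375
technology: 0.3 × 0.7 × (1−0.7) × (1−0.15) × (1−0.25) = 0.0401625
finance: 0.2 × 0.4 × (1−0.55) × (1−0.6) × (1−0.25) = 0.0108
Highest score → technology.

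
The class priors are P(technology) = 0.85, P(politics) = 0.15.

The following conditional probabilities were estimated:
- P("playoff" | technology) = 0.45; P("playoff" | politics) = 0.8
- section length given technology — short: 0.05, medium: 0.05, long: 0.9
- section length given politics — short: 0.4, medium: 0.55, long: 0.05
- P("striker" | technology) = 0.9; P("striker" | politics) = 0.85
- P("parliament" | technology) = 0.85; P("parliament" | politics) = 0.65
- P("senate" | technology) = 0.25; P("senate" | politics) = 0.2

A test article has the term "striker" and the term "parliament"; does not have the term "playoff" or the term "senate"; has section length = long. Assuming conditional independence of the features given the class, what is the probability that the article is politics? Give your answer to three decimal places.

technology: 0.85 × (1−0.45) × 0.9 × 0.9 × 0.85 × (1−0.25) = 0.2414053125
politics: 0.15 × (1−0.8) × 0.05 × 0.85 × 0.65 × (1−0.2) = 0.000663
P(politics | x) = 0.000663 / 0.2420683125 ≈ 0.003

0.003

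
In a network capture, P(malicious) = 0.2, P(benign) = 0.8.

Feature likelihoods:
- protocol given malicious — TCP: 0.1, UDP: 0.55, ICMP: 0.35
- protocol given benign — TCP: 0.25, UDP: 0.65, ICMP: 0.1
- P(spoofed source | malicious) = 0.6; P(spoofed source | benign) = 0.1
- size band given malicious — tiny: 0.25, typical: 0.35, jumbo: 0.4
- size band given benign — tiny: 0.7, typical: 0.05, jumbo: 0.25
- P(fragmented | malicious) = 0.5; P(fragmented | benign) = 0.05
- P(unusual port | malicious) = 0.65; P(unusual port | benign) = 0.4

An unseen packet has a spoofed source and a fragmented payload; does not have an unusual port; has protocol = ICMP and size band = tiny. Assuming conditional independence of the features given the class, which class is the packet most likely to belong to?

malicious

malicious: 0.2 × 0.35 × 0.6 × 0.25 × 0.5 × (1−0.65) = 0.0018375
benign: 0.8 × 0.1 × 0.1 × 0.7 × 0.05 × (1−0.4) = 0.000168
Highest score → malicious.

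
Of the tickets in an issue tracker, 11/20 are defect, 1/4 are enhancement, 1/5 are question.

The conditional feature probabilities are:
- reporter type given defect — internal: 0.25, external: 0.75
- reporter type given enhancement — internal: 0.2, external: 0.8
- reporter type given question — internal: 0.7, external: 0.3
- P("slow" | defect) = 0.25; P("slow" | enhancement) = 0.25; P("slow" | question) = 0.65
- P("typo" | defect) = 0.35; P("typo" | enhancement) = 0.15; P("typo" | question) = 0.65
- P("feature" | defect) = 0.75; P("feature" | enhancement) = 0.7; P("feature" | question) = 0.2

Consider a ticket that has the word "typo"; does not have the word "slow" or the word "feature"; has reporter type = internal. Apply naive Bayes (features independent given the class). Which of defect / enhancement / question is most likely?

question

defect: 0.55 × 0.25 × (1−0.25) × 0.35 × (1−0.75) = 0.0090234375
enhancement: 0.25 × 0.2 × (1−0.25) × 0.15 × (1−0.7) = 0.0016875
question: 0.2 × 0.7 × (1−0.65) × 0.65 × (1−0.2) = 0.02548
Highest score → question.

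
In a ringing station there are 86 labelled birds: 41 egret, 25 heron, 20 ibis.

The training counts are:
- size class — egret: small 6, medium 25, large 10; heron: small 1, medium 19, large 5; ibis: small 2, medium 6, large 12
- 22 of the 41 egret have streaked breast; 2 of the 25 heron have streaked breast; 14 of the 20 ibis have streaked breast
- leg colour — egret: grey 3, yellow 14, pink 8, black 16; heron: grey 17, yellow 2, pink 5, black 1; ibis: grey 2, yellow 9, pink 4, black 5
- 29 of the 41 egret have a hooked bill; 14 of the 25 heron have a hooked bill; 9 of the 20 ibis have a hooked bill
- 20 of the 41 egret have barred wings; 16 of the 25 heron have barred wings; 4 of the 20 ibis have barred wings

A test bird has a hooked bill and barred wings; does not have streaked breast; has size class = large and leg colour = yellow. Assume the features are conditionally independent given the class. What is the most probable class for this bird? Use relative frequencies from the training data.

egret

egret: (41/86) × (10/41) × (19/41) × (14/41) × (29/41) × (20/41) ≈ 0.00634857
heron: (25/86) × (5/25) × (23/25) × (2/25) × (14/25) × (16/25) ≈ 0.00153362
ibis: (20/86) × (12/20) × (6/20) × (9/20) × (9/20) × (4/20) ≈ 0.00169535
Highest score → egret.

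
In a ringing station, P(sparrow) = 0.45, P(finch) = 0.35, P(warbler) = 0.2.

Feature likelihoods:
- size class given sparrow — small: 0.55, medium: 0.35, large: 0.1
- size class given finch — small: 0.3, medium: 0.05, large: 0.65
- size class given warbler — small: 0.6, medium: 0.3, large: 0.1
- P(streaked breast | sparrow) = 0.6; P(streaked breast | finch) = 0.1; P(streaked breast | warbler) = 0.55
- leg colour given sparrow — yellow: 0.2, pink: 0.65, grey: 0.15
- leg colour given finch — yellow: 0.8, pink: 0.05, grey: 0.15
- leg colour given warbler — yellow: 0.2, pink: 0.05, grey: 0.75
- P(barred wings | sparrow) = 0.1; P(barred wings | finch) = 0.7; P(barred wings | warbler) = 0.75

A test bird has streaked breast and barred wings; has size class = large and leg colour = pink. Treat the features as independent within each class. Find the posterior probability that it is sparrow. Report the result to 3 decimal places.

sparrow: 0.45 × 0.1 × 0.6 × 0.65 × 0.1 = 0.001755
finch: 0.35 × 0.65 × 0.1 × 0.05 × 0.7 = 0.00079625
warbler: 0.2 × 0.1 × 0.55 × 0.05 × 0.75 = 0.0004125
P(sparrow | x) = 0.001755 / 0.00296375 ≈ 0.592

0.592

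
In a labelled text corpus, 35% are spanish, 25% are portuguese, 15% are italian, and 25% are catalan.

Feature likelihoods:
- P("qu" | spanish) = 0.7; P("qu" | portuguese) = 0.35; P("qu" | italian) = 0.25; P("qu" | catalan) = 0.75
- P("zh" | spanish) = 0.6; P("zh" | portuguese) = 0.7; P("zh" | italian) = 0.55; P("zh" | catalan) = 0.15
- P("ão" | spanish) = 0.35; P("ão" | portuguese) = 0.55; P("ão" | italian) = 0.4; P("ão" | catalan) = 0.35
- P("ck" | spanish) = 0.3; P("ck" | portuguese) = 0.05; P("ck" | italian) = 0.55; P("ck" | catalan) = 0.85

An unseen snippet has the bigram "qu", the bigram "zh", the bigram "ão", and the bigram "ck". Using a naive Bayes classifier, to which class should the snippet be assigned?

spanish: 0.35 × 0.7 × 0.6 × 0.35 × 0.3 = 0.015435
portuguese: 0.25 × 0.35 × 0.7 × 0.55 × 0.05 = 0.001684375
italian: 0.15 × 0.25 × 0.55 × 0.4 × 0.55 = 0.0045375
catalan: 0.25 × 0.75 × 0.15 × 0.35 × 0.85 = 0.0083671875
Highest score → spanish.

spanish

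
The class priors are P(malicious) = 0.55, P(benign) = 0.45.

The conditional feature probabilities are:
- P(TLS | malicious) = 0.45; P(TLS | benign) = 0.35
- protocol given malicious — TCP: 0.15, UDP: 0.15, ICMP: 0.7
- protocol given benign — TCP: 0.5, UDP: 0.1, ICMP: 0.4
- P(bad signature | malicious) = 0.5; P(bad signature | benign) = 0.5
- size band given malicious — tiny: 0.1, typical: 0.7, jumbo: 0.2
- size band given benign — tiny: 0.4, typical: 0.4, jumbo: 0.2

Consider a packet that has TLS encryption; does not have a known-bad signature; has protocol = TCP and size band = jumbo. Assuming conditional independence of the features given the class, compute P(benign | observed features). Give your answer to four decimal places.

0.6796

malicious: 0.55 × 0.45 × 0.15 × (1−0.5) × 0.2 = 0.0037125
benign: 0.45 × 0.35 × 0.5 × (1−0.5) × 0.2 = 0.007875
P(benign | x) = 0.007875 / 0.0115875 ≈ 0.6796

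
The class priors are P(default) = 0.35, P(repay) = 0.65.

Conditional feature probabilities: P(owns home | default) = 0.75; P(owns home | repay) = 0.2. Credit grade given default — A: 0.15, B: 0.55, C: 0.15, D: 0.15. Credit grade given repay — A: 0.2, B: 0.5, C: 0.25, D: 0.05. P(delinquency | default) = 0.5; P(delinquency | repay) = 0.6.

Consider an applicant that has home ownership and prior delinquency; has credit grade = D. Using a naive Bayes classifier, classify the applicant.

default: 0.35 × 0.75 × 0.15 × 0.5 = 0.0196875
repay: 0.65 × 0.2 × 0.05 × 0.6 = 0.0039
Highest score → default.

default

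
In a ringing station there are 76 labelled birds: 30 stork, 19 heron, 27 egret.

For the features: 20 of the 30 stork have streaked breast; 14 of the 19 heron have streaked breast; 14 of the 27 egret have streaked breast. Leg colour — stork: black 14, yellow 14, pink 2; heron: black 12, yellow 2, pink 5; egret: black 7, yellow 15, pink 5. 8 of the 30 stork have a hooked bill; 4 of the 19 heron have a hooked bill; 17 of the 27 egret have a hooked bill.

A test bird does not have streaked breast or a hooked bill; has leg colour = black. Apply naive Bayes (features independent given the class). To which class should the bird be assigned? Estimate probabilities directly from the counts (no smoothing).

stork

stork: (30/76) × (10/30) × (14/30) × (22/30) ≈ 0.0450292
heron: (19/76) × (5/19) × (12/19) × (15/19) ≈ 0.0328036
egret: (27/76) × (13/27) × (7/27) × (10/27) ≈ 0.0164248
Highest score → stork.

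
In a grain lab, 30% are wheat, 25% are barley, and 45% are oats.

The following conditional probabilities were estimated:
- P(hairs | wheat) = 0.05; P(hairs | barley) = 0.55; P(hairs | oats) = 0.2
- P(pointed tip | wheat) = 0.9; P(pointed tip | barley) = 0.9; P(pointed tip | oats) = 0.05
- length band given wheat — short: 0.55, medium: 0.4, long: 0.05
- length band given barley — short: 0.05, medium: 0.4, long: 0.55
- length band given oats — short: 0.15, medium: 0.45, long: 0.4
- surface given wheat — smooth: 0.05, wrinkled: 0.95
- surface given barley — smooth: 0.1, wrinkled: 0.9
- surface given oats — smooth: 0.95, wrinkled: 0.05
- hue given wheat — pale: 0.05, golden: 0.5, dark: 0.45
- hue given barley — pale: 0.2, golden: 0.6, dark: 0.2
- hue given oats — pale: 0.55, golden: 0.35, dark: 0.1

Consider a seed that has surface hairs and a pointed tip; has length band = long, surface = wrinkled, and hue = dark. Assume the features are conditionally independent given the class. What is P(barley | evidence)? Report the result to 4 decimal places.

0.9763

wheat: 0.3 × 0.05 × 0.9 × 0.05 × 0.95 × 0.45 = 0.0002885625
barley: 0.25 × 0.55 × 0.9 × 0.55 × 0.9 × 0.2 = 0.01225125
oats: 0.45 × 0.2 × 0.05 × 0.4 × 0.05 × 0.1 = 0.000009
P(barley | x) = 0.01225125 / 0.0125488125 ≈ 0.9763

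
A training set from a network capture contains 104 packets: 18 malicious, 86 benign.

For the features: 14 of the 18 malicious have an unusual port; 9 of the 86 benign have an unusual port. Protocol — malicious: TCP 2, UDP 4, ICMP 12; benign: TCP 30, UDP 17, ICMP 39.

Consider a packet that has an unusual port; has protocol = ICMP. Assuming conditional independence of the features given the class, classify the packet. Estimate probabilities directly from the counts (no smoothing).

malicious: (18/104) × (14/18) × (12/18) ≈ 0.0897436
benign: (86/104) × (9/86) × (39/86) ≈ 0.0392442
Highest score → malicious.

malicious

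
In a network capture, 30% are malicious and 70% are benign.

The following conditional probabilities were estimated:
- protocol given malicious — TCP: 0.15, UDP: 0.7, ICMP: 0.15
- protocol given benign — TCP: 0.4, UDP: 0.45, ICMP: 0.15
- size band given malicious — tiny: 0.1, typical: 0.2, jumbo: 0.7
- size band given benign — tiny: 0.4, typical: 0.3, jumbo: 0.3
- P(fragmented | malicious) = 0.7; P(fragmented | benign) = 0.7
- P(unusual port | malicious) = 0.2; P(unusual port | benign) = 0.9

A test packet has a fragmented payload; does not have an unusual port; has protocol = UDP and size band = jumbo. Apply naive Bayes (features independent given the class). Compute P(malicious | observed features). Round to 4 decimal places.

0.9256

malicious: 0.3 × 0.7 × 0.7 × 0.7 × (1−0.2) = 0.08232
benign: 0.7 × 0.45 × 0.3 × 0.7 × (1−0.9) = 0.006615
P(malicious | x) = 0.08232 / 0.088935 ≈ 0.9256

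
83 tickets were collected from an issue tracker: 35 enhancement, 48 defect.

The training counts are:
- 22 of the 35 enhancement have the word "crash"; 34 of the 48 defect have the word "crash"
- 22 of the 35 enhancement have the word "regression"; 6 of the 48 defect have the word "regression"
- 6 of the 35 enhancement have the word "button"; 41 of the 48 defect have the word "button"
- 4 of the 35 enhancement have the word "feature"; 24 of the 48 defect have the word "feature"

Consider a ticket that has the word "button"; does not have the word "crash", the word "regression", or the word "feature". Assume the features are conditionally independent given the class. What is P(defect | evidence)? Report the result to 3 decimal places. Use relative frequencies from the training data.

enhancement: (35/83) × (13/35) × (13/35) × (6/35) × (31/35) ≈ 0.00883319
defect: (48/83) × (14/48) × (42/48) × (41/48) × (24/48) ≈ 0.0630334
P(defect | x) = 0.0630334 / 0.07186659 ≈ 0.877

0.877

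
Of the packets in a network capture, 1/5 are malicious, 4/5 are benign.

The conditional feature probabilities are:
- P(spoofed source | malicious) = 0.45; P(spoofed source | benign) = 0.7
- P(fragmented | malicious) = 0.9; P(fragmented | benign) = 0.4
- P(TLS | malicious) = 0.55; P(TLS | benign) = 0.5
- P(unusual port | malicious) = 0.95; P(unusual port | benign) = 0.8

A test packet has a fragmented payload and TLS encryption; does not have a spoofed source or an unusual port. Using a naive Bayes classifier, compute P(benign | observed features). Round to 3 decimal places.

malicious: 0.2 × (1−0.45) × 0.9 × 0.55 × (1−0.95) = 0.0027225
benign: 0.8 × (1−0.7) × 0.4 × 0.5 × (1−0.8) = 0.0096
P(benign | x) = 0.0096 / 0.0123225 ≈ 0.779

0.779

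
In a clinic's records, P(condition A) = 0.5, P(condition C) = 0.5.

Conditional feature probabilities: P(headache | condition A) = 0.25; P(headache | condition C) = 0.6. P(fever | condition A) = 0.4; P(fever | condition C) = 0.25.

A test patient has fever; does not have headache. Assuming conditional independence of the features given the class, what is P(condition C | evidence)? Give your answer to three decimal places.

0.250

condition A: 0.5 × (1−0.25) × 0.4 = 0.15
condition C: 0.5 × (1−0.6) × 0.25 = 0.05
P(condition C | x) = 0.05 / 0.2 ≈ 0.250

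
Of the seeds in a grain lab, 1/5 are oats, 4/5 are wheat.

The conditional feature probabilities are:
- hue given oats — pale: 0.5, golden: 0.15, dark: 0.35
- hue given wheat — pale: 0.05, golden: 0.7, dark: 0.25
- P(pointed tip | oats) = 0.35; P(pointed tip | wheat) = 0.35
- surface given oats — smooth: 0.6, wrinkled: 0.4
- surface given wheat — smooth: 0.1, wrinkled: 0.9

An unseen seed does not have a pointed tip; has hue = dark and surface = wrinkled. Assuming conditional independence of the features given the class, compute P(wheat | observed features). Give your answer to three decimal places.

0.865

oats: 0.2 × 0.35 × (1−0.35) × 0.4 = 0.0182
wheat: 0.8 × 0.25 × (1−0.35) × 0.9 = 0.117
P(wheat | x) = 0.117 / 0.1352 ≈ 0.865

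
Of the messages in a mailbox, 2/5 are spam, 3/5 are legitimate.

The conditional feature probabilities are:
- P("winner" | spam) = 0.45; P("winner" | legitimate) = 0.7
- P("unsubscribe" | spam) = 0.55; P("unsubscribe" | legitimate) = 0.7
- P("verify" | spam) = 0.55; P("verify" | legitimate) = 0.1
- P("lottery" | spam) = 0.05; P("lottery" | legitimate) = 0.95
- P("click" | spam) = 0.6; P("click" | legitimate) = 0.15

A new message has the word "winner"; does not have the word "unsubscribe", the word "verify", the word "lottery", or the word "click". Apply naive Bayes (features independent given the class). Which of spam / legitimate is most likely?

spam

spam: 0.4 × 0.45 × (1−0.55) × (1−0.55) × (1−0.05) × (1−0.6) = 0.013851
legitimate: 0.6 × 0.7 × (1−0.7) × (1−0.1) × (1−0.95) × (1−0.15) = 0.0048195
Highest score → spam.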